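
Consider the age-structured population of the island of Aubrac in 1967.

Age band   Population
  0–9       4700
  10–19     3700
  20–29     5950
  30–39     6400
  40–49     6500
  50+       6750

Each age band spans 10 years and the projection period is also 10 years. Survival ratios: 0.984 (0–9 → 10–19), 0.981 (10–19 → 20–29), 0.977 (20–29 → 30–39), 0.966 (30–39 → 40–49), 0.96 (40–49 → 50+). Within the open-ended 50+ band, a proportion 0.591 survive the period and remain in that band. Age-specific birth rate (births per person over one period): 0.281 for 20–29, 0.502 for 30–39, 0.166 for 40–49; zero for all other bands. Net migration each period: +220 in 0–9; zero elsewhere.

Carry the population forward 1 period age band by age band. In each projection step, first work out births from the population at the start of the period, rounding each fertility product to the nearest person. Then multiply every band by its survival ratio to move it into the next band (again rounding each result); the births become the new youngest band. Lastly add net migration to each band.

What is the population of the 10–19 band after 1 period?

Let group 1 be 0–9 through group 6 = 50+.
[period 1]
Births: 5950 * 0.281 = 1672, 6400 * 0.502 = 3213, 6500 * 0.166 = 1079 → total 5964
Group 2: 4700 * 0.984 = 4625
Group 3: 3700 * 0.981 = 3630
Group 4: 5950 * 0.977 = 5813
Group 5: 6400 * 0.966 = 6182
Group 6: 6500 * 0.96 + 6750 * 0.591 = 6240 + 3989 = 10229
Net migration: Group 1 + 220 → 6184
Population now: 0–9=6184, 10–19=4625, 20–29=3630, 30–39=5813, 40–49=6182, 50+=10229

4625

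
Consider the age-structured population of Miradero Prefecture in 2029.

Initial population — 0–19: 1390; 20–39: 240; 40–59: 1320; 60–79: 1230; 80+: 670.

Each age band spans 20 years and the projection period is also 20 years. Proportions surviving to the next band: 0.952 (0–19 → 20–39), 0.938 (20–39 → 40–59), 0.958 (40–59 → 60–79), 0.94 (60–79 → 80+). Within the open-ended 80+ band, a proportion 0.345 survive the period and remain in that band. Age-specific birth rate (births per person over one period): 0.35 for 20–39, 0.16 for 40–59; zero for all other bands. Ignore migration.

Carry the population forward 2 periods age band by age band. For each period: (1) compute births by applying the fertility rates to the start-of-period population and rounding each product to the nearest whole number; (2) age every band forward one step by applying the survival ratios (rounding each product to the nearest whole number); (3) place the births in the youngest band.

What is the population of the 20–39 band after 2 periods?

281

Call the groups 1 to 5, youngest first.
Period 1:
Births: 240 × 0.35 = 84, 1320 × 0.16 = 211 → total 295
Group 2: 1390 × 0.952 = 1323
Group 3: 240 × 0.938 = 225
Group 4: 1320 × 0.958 = 1265
Group 5: 1230 × 0.94 + 670 × 0.345 = 1156 + 231 = 1387
End of period: [295, 1323, 225, 1265, 1387]
Period 2:
Births: 1323 × 0.35 = 463, 225 × 0.16 = 36 → total 499
Group 2: 295 × 0.952 = 281
Group 3: 1323 × 0.938 = 1241
Group 4: 225 × 0.958 = 216
Group 5: 1265 × 0.94 + 1387 × 0.345 = 1189 + 479 = 1668
End of period: [499, 281, 1241, 216, 1668]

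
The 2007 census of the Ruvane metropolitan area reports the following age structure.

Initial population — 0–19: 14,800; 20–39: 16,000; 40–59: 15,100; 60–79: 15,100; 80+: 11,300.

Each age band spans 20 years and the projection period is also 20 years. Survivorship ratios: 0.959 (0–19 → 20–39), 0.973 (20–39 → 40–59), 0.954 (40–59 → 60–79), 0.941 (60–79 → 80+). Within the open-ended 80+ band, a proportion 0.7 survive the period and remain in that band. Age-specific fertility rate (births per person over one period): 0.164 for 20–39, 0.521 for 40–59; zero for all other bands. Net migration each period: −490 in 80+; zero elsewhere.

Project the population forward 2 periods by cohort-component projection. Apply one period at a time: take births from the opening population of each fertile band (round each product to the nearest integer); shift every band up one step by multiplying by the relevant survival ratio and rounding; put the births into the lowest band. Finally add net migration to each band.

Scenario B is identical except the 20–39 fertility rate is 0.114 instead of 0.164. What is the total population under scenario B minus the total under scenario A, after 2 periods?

Period 1:
Births: 16000 × 0.164 = 2624, 15100 × 0.521 = 7867 → total 10491
20–39: 14800 × 0.959 = 14193
40–59: 16000 × 0.973 = 15568
60–79: 15100 × 0.954 = 14405
80+: 15100 × 0.941 + 11300 × 0.7 = 14209 + 7910 = 22119
Net migration: 80+ − 490 → 21629
→ [10491, 14193, 15568, 14405, 21629]
Period 2:
Births: 14193 × 0.164 = 2328, 15568 × 0.521 = 8111 → total 10439
20–39: 10491 × 0.959 = 10061
40–59: 14193 × 0.973 = 13810
60–79: 15568 × 0.954 = 14852
80+: 14405 × 0.941 + 21629 × 0.7 = 13555 + 15140 = 28695
Net migration: 80+ − 490 → 28205
→ [10439, 10061, 13810, 14852, 28205]
Scenario A total after 2 periods: 77367
Scenario B projection —
Period 1:
Births: 16000 × 0.114 = 1824, 15100 × 0.521 = 7867 → total 9691
20–39: 14800 × 0.959 = 14193
40–59: 16000 × 0.973 = 15568
60–79: 15100 × 0.954 = 14405
80+: 15100 × 0.941 + 11300 × 0.7 = 14209 + 7910 = 22119
Net migration: 80+ − 490 → 21629
→ [9691, 14193, 15568, 14405, 21629]
Period 2:
Births: 14193 × 0.114 = 1618, 15568 × 0.521 = 8111 → total 9729
20–39: 9691 × 0.959 = 9294
40–59: 14193 × 0.973 = 13810
60–79: 15568 × 0.954 = 14852
80+: 14405 × 0.941 + 21629 × 0.7 = 13555 + 15140 = 28695
Net migration: 80+ − 490 → 28205
→ [9729, 9294, 13810, 14852, 28205]
Scenario B total after 2 periods: 75890
Difference B − A = 75890 − 77367 = -1477

-1477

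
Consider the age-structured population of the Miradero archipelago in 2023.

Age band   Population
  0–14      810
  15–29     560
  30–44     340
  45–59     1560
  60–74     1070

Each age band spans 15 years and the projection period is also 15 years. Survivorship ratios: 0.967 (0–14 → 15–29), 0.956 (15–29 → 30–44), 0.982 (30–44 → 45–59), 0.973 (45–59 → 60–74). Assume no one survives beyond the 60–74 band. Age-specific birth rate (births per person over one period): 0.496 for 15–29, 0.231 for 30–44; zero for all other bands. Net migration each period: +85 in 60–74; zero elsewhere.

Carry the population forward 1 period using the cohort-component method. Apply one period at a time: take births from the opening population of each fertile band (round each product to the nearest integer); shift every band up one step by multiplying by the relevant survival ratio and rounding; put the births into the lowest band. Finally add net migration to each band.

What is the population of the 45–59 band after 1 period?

334

Period 1:
Births: 560 × 0.496 = 278, 340 × 0.231 = 79 → 357
15–29: 810 × 0.967 = 783
30–44: 560 × 0.956 = 535
45–59: 340 × 0.982 = 334
60–74: 1560 × 0.973 = 1518
Net migration: 60–74 + 85 → 1603
End of period: [357, 783, 535, 334, 1603]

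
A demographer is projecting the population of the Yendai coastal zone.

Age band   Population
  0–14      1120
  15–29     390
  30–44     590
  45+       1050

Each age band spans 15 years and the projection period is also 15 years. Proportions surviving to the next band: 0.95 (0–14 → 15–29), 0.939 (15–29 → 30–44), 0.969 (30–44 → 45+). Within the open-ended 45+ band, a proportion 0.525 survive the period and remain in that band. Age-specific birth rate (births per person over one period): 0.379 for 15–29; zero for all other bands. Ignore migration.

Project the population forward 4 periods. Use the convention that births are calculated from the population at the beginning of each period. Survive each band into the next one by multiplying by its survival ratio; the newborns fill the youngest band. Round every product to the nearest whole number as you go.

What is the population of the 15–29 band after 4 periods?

50

Call the groups 1 to 4, youngest first.
Period 1:
Births: 390 × 0.379 = 148
Group 2: 1120 × 0.95 = 1064
Group 3: 390 × 0.939 = 366
Group 4: 590 × 0.969 + 1050 × 0.525 = 572 + 551 = 1123
End of period: [148, 1064, 366, 1123]
Period 2:
Births: 1064 × 0.379 = 403
Group 2: 148 × 0.95 = 141
Group 3: 1064 × 0.939 = 999
Group 4: 366 × 0.969 + 1123 × 0.525 = 355 + 590 = 945
End of period: [403, 141, 999, 945]
Period 3:
Births: 141 × 0.379 = 53
Group 2: 403 × 0.95 = 383
Group 3: 141 × 0.939 = 132
Group 4: 999 × 0.969 + 945 × 0.525 = 968 + 496 = 1464
End of period: [53, 383, 132, 1464]
Period 4:
Births: 383 × 0.379 = 145
Group 2: 53 × 0.95 = 50
Group 3: 383 × 0.939 = 360
Group 4: 132 × 0.969 + 1464 × 0.525 = 128 + 769 = 897
End of period: [145, 50, 360, 897]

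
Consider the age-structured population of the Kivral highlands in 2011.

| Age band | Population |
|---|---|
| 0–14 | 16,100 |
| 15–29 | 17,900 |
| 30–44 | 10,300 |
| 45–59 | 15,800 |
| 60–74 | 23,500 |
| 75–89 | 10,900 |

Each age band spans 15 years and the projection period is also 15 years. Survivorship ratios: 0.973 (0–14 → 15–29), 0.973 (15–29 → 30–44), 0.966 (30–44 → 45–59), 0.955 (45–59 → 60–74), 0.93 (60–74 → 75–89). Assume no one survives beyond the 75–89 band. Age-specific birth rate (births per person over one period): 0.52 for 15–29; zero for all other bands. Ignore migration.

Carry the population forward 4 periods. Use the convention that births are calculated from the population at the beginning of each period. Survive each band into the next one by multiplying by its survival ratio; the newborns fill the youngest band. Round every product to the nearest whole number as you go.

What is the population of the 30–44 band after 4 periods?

— Period 1 —
Births: 17900 × 0.52 = 9308
15–29: 16100 × 0.973 = 15665
30–44: 17900 × 0.973 = 17417
45–59: 10300 × 0.966 = 9950
60–74: 15800 × 0.955 = 15089
75–89: 23500 × 0.93 = 21855
→ [9308, 15665, 17417, 9950, 15089, 21855]
— Period 2 —
Births: 15665 × 0.52 = 8146
15–29: 9308 × 0.973 = 9057
30–44: 15665 × 0.973 = 15242
45–59: 17417 × 0.966 = 16825
60–74: 9950 × 0.955 = 9502
75–89: 15089 × 0.93 = 14033
→ [8146, 9057, 15242, 16825, 9502, 14033]
— Period 3 —
Births: 9057 × 0.52 = 4710
15–29: 8146 × 0.973 = 7926
30–44: 9057 × 0.973 = 8812
45–59: 15242 × 0.966 = 14724
60–74: 16825 × 0.955 = 16068
75–89: 9502 × 0.93 = 8837
→ [4710, 7926, 8812, 14724, 16068, 8837]
— Period 4 —
Births: 7926 × 0.52 = 4122
15–29: 4710 × 0.973 = 4583
30–44: 7926 × 0.973 = 7712
45–59: 8812 × 0.966 = 8512
60–74: 14724 × 0.955 = 14061
75–89: 16068 × 0.93 = 14943
→ [4122, 4583, 7712, 8512, 14061, 14943]

7712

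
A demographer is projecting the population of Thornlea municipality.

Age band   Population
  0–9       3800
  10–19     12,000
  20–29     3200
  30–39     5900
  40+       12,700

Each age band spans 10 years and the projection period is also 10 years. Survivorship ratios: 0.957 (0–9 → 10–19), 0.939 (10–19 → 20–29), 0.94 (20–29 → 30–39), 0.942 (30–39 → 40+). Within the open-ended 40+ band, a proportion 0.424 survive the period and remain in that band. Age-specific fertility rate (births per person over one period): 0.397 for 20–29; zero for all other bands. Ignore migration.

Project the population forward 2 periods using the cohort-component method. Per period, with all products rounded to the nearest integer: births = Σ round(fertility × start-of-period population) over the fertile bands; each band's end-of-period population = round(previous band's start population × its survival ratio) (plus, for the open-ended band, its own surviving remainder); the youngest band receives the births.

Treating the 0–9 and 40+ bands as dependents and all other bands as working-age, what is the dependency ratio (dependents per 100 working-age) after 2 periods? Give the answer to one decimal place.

78.5

After projecting period 1:
Births: 3200 × 0.397 = 1270
10–19: 3800 × 0.957 = 3637
20–29: 12000 × 0.939 = 11268
30–39: 3200 × 0.94 = 3008
40+: 5900 × 0.942 + 12700 × 0.424 = 5558 + 5385 = 10943
End of period: [1270, 3637, 11268, 3008, 10943]
After projecting period 2:
Births: 11268 × 0.397 = 4473
10–19: 1270 × 0.957 = 1215
20–29: 3637 × 0.939 = 3415
30–39: 11268 × 0.94 = 10592
40+: 3008 × 0.942 + 10943 × 0.424 = 2834 + 4640 = 7474
End of period: [4473, 1215, 3415, 10592, 7474]
Dependents (band 0–9 + band 40+) = 4473 + 7474 = 11947; working-age = 15222; ratio = 11947/15222 × 100 = 78.5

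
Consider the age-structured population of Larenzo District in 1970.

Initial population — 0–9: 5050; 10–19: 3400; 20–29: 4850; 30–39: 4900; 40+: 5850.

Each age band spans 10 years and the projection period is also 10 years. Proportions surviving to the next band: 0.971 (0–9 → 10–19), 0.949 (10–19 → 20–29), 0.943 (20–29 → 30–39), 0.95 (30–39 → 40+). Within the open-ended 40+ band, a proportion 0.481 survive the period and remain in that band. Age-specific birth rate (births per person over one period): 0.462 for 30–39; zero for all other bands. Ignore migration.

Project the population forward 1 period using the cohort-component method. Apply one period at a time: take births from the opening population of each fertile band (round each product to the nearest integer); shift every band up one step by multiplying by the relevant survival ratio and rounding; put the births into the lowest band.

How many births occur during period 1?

2264

(Groups numbered youngest = 1 to oldest = 5.)
[period 1]
Births: 4900 × 0.462 = 2264
Group 2: 5050 × 0.971 = 4904
Group 3: 3400 × 0.949 = 3227
Group 4: 4850 × 0.943 = 4574
Group 5: 4900 × 0.95 + 5850 × 0.481 = 4655 + 2814 = 7469
→ [2264, 4904, 3227, 4574, 7469]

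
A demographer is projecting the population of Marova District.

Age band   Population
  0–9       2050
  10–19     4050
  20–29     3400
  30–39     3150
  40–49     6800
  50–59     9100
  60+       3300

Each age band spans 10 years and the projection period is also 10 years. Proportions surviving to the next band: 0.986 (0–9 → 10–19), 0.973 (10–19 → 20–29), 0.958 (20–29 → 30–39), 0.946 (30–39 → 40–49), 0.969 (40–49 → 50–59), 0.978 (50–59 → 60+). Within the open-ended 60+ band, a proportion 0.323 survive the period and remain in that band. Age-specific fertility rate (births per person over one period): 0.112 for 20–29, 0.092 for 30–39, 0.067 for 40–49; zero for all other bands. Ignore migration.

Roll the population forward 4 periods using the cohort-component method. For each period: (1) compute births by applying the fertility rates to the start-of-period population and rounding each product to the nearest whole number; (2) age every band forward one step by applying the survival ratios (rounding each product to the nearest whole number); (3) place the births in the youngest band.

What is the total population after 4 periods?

13314

Period 1.
Births: 3400 * 0.112 = 381, 3150 * 0.092 = 290, 6800 * 0.067 = 456 → total 1127
10–19: 2050 * 0.986 = 2021
20–29: 4050 * 0.973 = 3941
30–39: 3400 * 0.958 = 3257
40–49: 3150 * 0.946 = 2980
50–59: 6800 * 0.969 = 6589
60+: 9100 * 0.978 + 3300 * 0.323 = 8900 + 1066 = 9966
End of period: [1127, 2021, 3941, 3257, 2980, 6589, 9966]
Period 2.
Births: 3941 * 0.112 = 441, 3257 * 0.092 = 300, 2980 * 0.067 = 200 → total 941
10–19: 1127 * 0.986 = 1111
20–29: 2021 * 0.973 = 1966
30–39: 3941 * 0.958 = 3775
40–49: 3257 * 0.946 = 3081
50–59: 2980 * 0.969 = 2888
60+: 6589 * 0.978 + 9966 * 0.323 = 6444 + 3219 = 9663
End of period: [941, 1111, 1966, 3775, 3081, 2888, 9663]
Period 3.
Births: 1966 * 0.112 = 220, 3775 * 0.092 = 347, 3081 * 0.067 = 206 → total 773
10–19: 941 * 0.986 = 928
20–29: 1111 * 0.973 = 1081
30–39: 1966 * 0.958 = 1883
40–49: 3775 * 0.946 = 3571
50–59: 3081 * 0.969 = 2985
60+: 2888 * 0.978 + 9663 * 0.323 = 2824 + 3121 = 5945
End of period: [773, 928, 1081, 1883, 3571, 2985, 5945]
Period 4.
Births: 1081 * 0.112 = 121, 1883 * 0.092 = 173, 3571 * 0.067 = 239 → total 533
10–19: 773 * 0.986 = 762
20–29: 928 * 0.973 = 903
30–39: 1081 * 0.958 = 1036
40–49: 1883 * 0.946 = 1781
50–59: 3571 * 0.969 = 3460
60+: 2985 * 0.978 + 5945 * 0.323 = 2919 + 1920 = 4839
End of period: [533, 762, 903, 1036, 1781, 3460, 4839]
Total after period 4: 533 + 762 + 903 + 1036 + 1781 + 3460 + 4839 = 13314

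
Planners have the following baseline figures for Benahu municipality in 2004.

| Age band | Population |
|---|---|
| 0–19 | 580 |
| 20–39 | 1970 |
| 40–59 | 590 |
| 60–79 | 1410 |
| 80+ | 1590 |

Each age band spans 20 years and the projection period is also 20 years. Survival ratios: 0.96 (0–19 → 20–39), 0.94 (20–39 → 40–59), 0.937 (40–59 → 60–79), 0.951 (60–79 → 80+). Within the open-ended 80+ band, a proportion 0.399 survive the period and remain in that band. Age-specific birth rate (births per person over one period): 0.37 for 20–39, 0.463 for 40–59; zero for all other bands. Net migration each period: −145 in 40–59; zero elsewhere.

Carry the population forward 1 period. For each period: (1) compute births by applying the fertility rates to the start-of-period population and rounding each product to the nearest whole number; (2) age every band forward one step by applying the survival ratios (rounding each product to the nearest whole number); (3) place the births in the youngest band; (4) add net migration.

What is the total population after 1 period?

Call the bands 1 to 5, youngest first.
[period 1]
Births: 1970 × 0.37 = 729 ; 590 × 0.463 = 273 ⇒ total 1002
Band 2: 580 × 0.96 = 557
Band 3: 1970 × 0.94 = 1852
Band 4: 590 × 0.937 = 553
Band 5: 1410 × 0.951 + 1590 × 0.399 = 1341 + 634 = 1975
Net migration: Band 3 − 145 → 1707
End of period: [1002, 557, 1707, 553, 1975]
Total after period 1: 1002 + 557 + 1707 + 553 + 1975 = 5794

5794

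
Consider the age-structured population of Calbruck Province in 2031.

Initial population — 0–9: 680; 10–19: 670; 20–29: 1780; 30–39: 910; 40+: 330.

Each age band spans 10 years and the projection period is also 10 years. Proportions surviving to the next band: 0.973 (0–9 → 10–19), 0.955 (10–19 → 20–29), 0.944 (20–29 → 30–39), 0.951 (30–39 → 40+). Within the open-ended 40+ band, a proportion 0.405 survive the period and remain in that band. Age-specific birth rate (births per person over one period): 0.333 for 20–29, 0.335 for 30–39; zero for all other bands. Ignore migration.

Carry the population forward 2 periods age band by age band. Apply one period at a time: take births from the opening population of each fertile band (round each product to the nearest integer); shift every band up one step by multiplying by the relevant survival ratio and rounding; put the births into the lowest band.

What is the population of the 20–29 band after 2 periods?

632

Period 1:
Births: 1780 × 0.333 = 593 ; 910 × 0.335 = 305 → 898
10–19: 680 × 0.973 = 662
20–29: 670 × 0.955 = 640
30–39: 1780 × 0.944 = 1680
40+: 910 × 0.951 + 330 × 0.405 = 865 + 134 = 999
→ [898, 662, 640, 1680, 999]
Period 2:
Births: 640 × 0.333 = 213 ; 1680 × 0.335 = 563 → 776
10–19: 898 × 0.973 = 874
20–29: 662 × 0.955 = 632
30–39: 640 × 0.944 = 604
40+: 1680 × 0.951 + 999 × 0.405 = 1598 + 405 = 2003
→ [776, 874, 632, 604, 2003]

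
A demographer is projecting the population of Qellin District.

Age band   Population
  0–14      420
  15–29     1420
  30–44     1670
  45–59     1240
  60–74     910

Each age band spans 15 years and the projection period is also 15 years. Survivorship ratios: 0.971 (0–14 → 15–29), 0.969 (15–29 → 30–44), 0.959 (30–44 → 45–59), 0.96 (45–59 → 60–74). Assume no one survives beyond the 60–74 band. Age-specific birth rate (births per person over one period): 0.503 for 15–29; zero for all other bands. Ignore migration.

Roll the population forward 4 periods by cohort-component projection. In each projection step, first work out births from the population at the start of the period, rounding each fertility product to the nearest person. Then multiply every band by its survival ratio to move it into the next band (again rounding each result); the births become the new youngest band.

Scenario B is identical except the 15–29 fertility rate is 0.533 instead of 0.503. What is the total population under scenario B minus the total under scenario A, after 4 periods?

Numbering the bands 1..5 from youngest to oldest:
[period 1]
Births: 1420 × 0.503 = 714
Band 2: 420 × 0.971 = 408
Band 3: 1420 × 0.969 = 1376
Band 4: 1670 × 0.959 = 1602
Band 5: 1240 × 0.96 = 1190
Population now: 0–14=714, 15–29=408, 30–44=1376, 45–59=1602, 60–74=1190
[period 2]
Births: 408 × 0.503 = 205
Band 2: 714 × 0.971 = 693
Band 3: 408 × 0.969 = 395
Band 4: 1376 × 0.959 = 1320
Band 5: 1602 × 0.96 = 1538
Population now: 0–14=205, 15–29=693, 30–44=395, 45–59=1320, 60–74=1538
[period 3]
Births: 693 × 0.503 = 349
Band 2: 205 × 0.971 = 199
Band 3: 693 × 0.969 = 672
Band 4: 395 × 0.959 = 379
Band 5: 1320 × 0.96 = 1267
Population now: 0–14=349, 15–29=199, 30–44=672, 45–59=379, 60–74=1267
[period 4]
Births: 199 × 0.503 = 100
Band 2: 349 × 0.971 = 339
Band 3: 199 × 0.969 = 193
Band 4: 672 × 0.959 = 644
Band 5: 379 × 0.96 = 364
Population now: 0–14=100, 15–29=339, 30–44=193, 45–59=644, 60–74=364
Scenario A total after 4 periods: 1640
Scenario B projection —
[period 1]
Births: 1420 × 0.533 = 757
Band 2: 420 × 0.971 = 408
Band 3: 1420 × 0.969 = 1376
Band 4: 1670 × 0.959 = 1602
Band 5: 1240 × 0.96 = 1190
Population now: 0–14=757, 15–29=408, 30–44=1376, 45–59=1602, 60–74=1190
[period 2]
Births: 408 × 0.533 = 217
Band 2: 757 × 0.971 = 735
Band 3: 408 × 0.969 = 395
Band 4: 1376 × 0.959 = 1320
Band 5: 1602 × 0.96 = 1538
Population now: 0–14=217, 15–29=735, 30–44=395, 45–59=1320, 60–74=1538
[period 3]
Births: 735 × 0.533 = 392
Band 2: 217 × 0.971 = 211
Band 3: 735 × 0.969 = 712
Band 4: 395 × 0.959 = 379
Band 5: 1320 × 0.96 = 1267
Population now: 0–14=392, 15–29=211, 30–44=712, 45–59=379, 60–74=1267
[period 4]
Births: 211 × 0.533 = 112
Band 2: 392 × 0.971 = 381
Band 3: 211 × 0.969 = 204
Band 4: 712 × 0.959 = 683
Band 5: 379 × 0.96 = 364
Population now: 0–14=112, 15–29=381, 30–44=204, 45–59=683, 60–74=364
Scenario B total after 4 periods: 1744
Difference B − A = 1744 − 1640 = 104

104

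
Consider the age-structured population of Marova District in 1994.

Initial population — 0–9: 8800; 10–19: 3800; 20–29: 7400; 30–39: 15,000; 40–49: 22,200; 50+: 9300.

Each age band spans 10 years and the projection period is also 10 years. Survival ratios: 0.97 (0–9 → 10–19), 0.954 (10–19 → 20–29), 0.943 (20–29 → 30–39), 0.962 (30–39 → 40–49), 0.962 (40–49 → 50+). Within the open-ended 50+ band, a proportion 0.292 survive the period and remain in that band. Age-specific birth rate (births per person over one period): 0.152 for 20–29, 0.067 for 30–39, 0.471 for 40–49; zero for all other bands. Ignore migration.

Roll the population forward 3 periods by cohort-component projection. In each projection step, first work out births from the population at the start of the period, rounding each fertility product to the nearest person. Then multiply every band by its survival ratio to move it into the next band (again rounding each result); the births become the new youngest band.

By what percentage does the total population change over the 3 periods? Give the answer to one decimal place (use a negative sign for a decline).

Period 1:
Births: 7400 × 0.152 = 1125, 15000 × 0.067 = 1005, 22200 × 0.471 = 10456 — total 12586
10–19: 8800 × 0.97 = 8536
20–29: 3800 × 0.954 = 3625
30–39: 7400 × 0.943 = 6978
40–49: 15000 × 0.962 = 14430
50+: 22200 × 0.962 + 9300 × 0.292 = 21356 + 2716 = 24072
End of period: [12586, 8536, 3625, 6978, 14430, 24072]
Period 2:
Births: 3625 × 0.152 = 551, 6978 × 0.067 = 468, 14430 × 0.471 = 6797 — total 7816
10–19: 12586 × 0.97 = 12208
20–29: 8536 × 0.954 = 8143
30–39: 3625 × 0.943 = 3418
40–49: 6978 × 0.962 = 6713
50+: 14430 × 0.962 + 24072 × 0.292 = 13882 + 7029 = 20911
End of period: [7816, 12208, 8143, 3418, 6713, 20911]
Period 3:
Births: 8143 × 0.152 = 1238, 3418 × 0.067 = 229, 6713 × 0.471 = 3162 — total 4629
10–19: 7816 × 0.97 = 7582
20–29: 12208 × 0.954 = 11646
30–39: 8143 × 0.943 = 7679
40–49: 3418 × 0.962 = 3288
50+: 6713 × 0.962 + 20911 × 0.292 = 6458 + 6106 = 12564
End of period: [4629, 7582, 11646, 7679, 3288, 12564]
Total: 66500 → 47388; change = -19112; percentage change = -28.7%

-28.7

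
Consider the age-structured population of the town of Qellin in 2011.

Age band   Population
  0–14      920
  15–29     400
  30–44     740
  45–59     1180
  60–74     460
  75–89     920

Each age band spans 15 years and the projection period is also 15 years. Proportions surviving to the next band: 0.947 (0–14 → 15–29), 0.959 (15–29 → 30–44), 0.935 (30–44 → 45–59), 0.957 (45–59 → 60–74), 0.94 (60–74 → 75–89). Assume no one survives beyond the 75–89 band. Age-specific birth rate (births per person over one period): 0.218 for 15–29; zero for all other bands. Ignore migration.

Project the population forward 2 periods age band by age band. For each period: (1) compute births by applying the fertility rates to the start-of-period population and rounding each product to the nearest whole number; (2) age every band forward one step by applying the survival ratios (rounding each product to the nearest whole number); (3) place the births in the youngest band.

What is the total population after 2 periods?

3189

Let band 1 be 0–14 through band 6 = 75–89.
After projecting period 1:
Births: 400 × 0.218 = 87
Band 2: 920 × 0.947 = 871
Band 3: 400 × 0.959 = 384
Band 4: 740 × 0.935 = 692
Band 5: 1180 × 0.957 = 1129
Band 6: 460 × 0.94 = 432
Population now: 0–14=87, 15–29=871, 30–44=384, 45–59=692, 60–74=1129, 75–89=432
After projecting period 2:
Births: 871 × 0.218 = 190
Band 2: 87 × 0.947 = 82
Band 3: 871 × 0.959 = 835
Band 4: 384 × 0.935 = 359
Band 5: 692 × 0.957 = 662
Band 6: 1129 × 0.94 = 1061
Population now: 0–14=190, 15–29=82, 30–44=835, 45–59=359, 60–74=662, 75–89=1061
Total after period 2: 190 + 82 + 835 + 359 + 662 + 1061 = 3189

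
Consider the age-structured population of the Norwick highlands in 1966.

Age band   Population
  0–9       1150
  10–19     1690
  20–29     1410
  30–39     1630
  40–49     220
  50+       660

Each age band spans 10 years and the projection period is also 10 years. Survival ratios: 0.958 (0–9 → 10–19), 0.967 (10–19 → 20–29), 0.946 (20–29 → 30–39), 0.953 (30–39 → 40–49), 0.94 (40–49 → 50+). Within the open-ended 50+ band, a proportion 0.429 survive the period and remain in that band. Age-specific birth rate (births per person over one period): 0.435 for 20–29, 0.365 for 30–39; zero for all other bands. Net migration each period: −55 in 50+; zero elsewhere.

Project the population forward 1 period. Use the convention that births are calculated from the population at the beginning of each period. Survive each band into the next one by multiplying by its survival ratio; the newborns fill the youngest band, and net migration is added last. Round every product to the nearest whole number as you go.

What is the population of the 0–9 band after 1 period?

1208

— Period 1 —
Births: 1410 × 0.435 = 613, 1630 × 0.365 = 595 → total 1208
10–19: 1150 × 0.958 = 1102
20–29: 1690 × 0.967 = 1634
30–39: 1410 × 0.946 = 1334
40–49: 1630 × 0.953 = 1553
50+: 220 × 0.94 + 660 × 0.429 = 207 + 283 = 490
Net migration: 50+ − 55 → 435
Population now: 0–9=1208, 10–19=1102, 20–29=1634, 30–39=1334, 40–49=1553, 50+=435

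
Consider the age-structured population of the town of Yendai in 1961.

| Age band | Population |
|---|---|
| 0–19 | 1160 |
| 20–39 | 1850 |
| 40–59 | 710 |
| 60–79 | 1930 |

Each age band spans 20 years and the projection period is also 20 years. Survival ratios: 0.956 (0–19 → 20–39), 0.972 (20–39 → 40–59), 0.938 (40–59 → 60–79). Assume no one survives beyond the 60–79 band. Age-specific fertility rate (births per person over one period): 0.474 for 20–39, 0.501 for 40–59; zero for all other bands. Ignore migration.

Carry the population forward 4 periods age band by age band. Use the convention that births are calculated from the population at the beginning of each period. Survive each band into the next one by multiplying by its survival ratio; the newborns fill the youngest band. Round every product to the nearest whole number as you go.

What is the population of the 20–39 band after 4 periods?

Period 1.
Births: 1850 × 0.474 = 877  |  710 × 0.501 = 356 — total 1233
20–39: 1160 × 0.956 = 1109
40–59: 1850 × 0.972 = 1798
60–79: 710 × 0.938 = 666
Population now: 0–19=1233, 20–39=1109, 40–59=1798, 60–79=666
Period 2.
Births: 1109 × 0.474 = 526  |  1798 × 0.501 = 901 — total 1427
20–39: 1233 × 0.956 = 1179
40–59: 1109 × 0.972 = 1078
60–79: 1798 × 0.938 = 1687
Population now: 0–19=1427, 20–39=1179, 40–59=1078, 60–79=1687
Period 3.
Births: 1179 × 0.474 = 559  |  1078 × 0.501 = 540 — total 1099
20–39: 1427 × 0.956 = 1364
40–59: 1179 × 0.972 = 1146
60–79: 1078 × 0.938 = 1011
Population now: 0–19=1099, 20–39=1364, 40–59=1146, 60–79=1011
Period 4.
Births: 1364 × 0.474 = 647  |  1146 × 0.501 = 574 — total 1221
20–39: 1099 × 0.956 = 1051
40–59: 1364 × 0.972 = 1326
60–79: 1146 × 0.938 = 1075
Population now: 0–19=1221, 20–39=1051, 40–59=1326, 60–79=1075

1051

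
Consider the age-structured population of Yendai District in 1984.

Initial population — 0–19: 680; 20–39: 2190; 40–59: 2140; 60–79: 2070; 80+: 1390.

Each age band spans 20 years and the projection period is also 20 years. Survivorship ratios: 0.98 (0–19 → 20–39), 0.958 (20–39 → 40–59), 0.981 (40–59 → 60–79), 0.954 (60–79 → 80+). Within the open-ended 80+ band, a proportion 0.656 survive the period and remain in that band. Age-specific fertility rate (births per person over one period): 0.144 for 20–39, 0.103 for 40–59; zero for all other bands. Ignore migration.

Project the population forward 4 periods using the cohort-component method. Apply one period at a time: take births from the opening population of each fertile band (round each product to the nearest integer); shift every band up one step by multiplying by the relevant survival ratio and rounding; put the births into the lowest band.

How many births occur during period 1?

535

Call the bands 1 to 5, youngest first.
Period 1.
Births: 2190 × 0.144 = 315  |  2140 × 0.103 = 220 ⇒ total 535
Band 2: 680 × 0.98 = 666
Band 3: 2190 × 0.958 = 2098
Band 4: 2140 × 0.981 = 2099
Band 5: 2070 × 0.954 + 1390 × 0.656 = 1975 + 912 = 2887
End of period: [535, 666, 2098, 2099, 2887]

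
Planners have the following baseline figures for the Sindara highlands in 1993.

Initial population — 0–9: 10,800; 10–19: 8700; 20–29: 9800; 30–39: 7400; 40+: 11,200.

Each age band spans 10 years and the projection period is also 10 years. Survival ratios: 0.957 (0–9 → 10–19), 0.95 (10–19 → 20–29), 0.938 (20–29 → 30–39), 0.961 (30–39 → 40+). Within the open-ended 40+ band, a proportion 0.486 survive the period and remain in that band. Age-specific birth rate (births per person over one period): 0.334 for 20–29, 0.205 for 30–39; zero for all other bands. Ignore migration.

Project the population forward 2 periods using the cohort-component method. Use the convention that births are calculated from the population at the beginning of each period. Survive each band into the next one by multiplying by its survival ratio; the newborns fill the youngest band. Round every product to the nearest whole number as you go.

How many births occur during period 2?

Numbering the groups 1..5 from youngest to oldest:
Period 1.
Births: 9800 * 0.334 = 3273  |  7400 * 0.205 = 1517 → total 4790
Group 2: 10800 * 0.957 = 10336
Group 3: 8700 * 0.95 = 8265
Group 4: 9800 * 0.938 = 9192
Group 5: 7400 * 0.961 + 11200 * 0.486 = 7111 + 5443 = 12554
Giving 4790 / 10336 / 8265 / 9192 / 12554.
Period 2.
Births: 8265 * 0.334 = 2761  |  9192 * 0.205 = 1884 → total 4645
Group 2: 4790 * 0.957 = 4584
Group 3: 10336 * 0.95 = 9819
Group 4: 8265 * 0.938 = 7753
Group 5: 9192 * 0.961 + 12554 * 0.486 = 8834 + 6101 = 14935
Giving 4645 / 4584 / 9819 / 7753 / 14935.

4645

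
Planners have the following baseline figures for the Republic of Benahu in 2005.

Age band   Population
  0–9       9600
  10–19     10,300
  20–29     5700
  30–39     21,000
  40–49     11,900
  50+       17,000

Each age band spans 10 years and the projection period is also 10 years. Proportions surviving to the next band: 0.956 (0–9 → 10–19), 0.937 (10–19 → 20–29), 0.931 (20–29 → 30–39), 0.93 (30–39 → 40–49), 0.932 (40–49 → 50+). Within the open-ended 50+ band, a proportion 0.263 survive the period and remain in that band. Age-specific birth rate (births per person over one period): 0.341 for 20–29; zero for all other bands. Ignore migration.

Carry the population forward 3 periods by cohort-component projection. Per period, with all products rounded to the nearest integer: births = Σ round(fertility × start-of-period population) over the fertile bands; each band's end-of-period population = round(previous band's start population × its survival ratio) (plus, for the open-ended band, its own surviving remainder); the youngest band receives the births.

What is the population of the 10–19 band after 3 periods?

3146

[period 1]
Births: 5700 × 0.341 = 1944
10–19: 9600 × 0.956 = 9178
20–29: 10300 × 0.937 = 9651
30–39: 5700 × 0.931 = 5307
40–49: 21000 × 0.93 = 19530
50+: 11900 × 0.932 + 17000 × 0.263 = 11091 + 4471 = 15562
Population now: 0–9=1944, 10–19=9178, 20–29=9651, 30–39=5307, 40–49=19530, 50+=15562
[period 2]
Births: 9651 × 0.341 = 3291
10–19: 1944 × 0.956 = 1858
20–29: 9178 × 0.937 = 8600
30–39: 9651 × 0.931 = 8985
40–49: 5307 × 0.93 = 4936
50+: 19530 × 0.932 + 15562 × 0.263 = 18202 + 4093 = 22295
Population now: 0–9=3291, 10–19=1858, 20–29=8600, 30–39=8985, 40–49=4936, 50+=22295
[period 3]
Births: 8600 × 0.341 = 2933
10–19: 3291 × 0.956 = 3146
20–29: 1858 × 0.937 = 1741
30–39: 8600 × 0.931 = 8007
40–49: 8985 × 0.93 = 8356
50+: 4936 × 0.932 + 22295 × 0.263 = 4600 + 5864 = 10464
Population now: 0–9=2933, 10–19=3146, 20–29=1741, 30–39=8007, 40–49=8356, 50+=10464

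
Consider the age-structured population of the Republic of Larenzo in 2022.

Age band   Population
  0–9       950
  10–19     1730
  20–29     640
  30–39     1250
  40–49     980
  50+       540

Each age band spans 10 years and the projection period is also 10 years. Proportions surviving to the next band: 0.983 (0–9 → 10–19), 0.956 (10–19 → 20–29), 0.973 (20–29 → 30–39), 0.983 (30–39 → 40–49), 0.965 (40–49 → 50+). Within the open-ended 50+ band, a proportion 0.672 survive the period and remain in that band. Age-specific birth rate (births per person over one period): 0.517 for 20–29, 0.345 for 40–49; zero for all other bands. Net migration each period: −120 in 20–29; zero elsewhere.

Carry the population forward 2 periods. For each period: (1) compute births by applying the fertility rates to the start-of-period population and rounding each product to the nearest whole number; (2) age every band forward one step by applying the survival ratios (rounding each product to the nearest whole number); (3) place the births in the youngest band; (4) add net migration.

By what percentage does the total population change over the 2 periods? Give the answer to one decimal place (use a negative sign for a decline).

12.0

Call the bands 1 to 6, youngest first.
After projecting period 1:
Births: 640 * 0.517 = 331 ; 980 * 0.345 = 338 ⇒ total 669
Band 2: 950 * 0.983 = 934
Band 3: 1730 * 0.956 = 1654
Band 4: 640 * 0.973 = 623
Band 5: 1250 * 0.983 = 1229
Band 6: 980 * 0.965 + 540 * 0.672 = 946 + 363 = 1309
Net migration: Band 3 − 120 → 1534
End of period: [669, 934, 1534, 623, 1229, 1309]
After projecting period 2:
Births: 1534 * 0.517 = 793 ; 1229 * 0.345 = 424 ⇒ total 1217
Band 2: 669 * 0.983 = 658
Band 3: 934 * 0.956 = 893
Band 4: 1534 * 0.973 = 1493
Band 5: 623 * 0.983 = 612
Band 6: 1229 * 0.965 + 1309 * 0.672 = 1186 + 880 = 2066
Net migration: Band 3 − 120 → 773
End of period: [1217, 658, 773, 1493, 612, 2066]
Total: 6090 → 6819; change = 729; percentage change = 12.0%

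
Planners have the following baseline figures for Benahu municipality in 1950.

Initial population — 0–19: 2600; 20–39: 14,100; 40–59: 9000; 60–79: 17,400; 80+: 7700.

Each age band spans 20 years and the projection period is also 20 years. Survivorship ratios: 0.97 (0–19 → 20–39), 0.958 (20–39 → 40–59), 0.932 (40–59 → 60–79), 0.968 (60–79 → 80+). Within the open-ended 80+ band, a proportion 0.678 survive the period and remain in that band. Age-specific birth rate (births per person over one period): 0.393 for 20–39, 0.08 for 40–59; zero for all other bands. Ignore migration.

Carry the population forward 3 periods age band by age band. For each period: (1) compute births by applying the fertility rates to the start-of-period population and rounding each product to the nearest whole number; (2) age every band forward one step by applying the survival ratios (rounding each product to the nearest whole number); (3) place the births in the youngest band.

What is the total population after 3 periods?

After projecting period 1:
Births: 14100 × 0.393 = 5541  |  9000 × 0.08 = 720 → 6261
20–39: 2600 × 0.97 = 2522
40–59: 14100 × 0.958 = 13508
60–79: 9000 × 0.932 = 8388
80+: 17400 × 0.968 + 7700 × 0.678 = 16843 + 5221 = 22064
Giving 6261 / 2522 / 13508 / 8388 / 22064.
After projecting period 2:
Births: 2522 × 0.393 = 991  |  13508 × 0.08 = 1081 → 2072
20–39: 6261 × 0.97 = 6073
40–59: 2522 × 0.958 = 2416
60–79: 13508 × 0.932 = 12589
80+: 8388 × 0.968 + 22064 × 0.678 = 8120 + 14959 = 23079
Giving 2072 / 6073 / 2416 / 12589 / 23079.
After projecting period 3:
Births: 6073 × 0.393 = 2387  |  2416 × 0.08 = 193 → 2580
20–39: 2072 × 0.97 = 2010
40–59: 6073 × 0.958 = 5818
60–79: 2416 × 0.932 = 2252
80+: 12589 × 0.968 + 23079 × 0.678 = 12186 + 15648 = 27834
Giving 2580 / 2010 / 5818 / 2252 / 27834.
Total after period 3: 2580 + 2010 + 5818 + 2252 + 27834 = 40494

40494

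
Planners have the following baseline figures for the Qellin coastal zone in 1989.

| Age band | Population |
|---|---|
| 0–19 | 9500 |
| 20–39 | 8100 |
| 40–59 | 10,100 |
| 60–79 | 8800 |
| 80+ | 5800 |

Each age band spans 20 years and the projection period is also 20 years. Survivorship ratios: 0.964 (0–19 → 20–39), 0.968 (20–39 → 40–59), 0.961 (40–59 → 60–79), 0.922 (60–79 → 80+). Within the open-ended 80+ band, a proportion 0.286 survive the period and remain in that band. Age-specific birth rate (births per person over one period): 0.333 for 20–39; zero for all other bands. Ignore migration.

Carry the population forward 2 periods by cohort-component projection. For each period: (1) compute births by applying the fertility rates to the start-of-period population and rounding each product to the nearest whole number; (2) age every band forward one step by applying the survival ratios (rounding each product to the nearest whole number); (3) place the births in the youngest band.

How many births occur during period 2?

— Period 1 —
Births: 8100 × 0.333 = 2697
20–39: 9500 × 0.964 = 9158
40–59: 8100 × 0.968 = 7841
60–79: 10100 × 0.961 = 9706
80+: 8800 × 0.922 + 5800 × 0.286 = 8114 + 1659 = 9773
Population now: 0–19=2697, 20–39=9158, 40–59=7841, 60–79=9706, 80+=9773
— Period 2 —
Births: 9158 × 0.333 = 3050
20–39: 2697 × 0.964 = 2600
40–59: 9158 × 0.968 = 8865
60–79: 7841 × 0.961 = 7535
80+: 9706 × 0.922 + 9773 × 0.286 = 8949 + 2795 = 11744
Population now: 0–19=3050, 20–39=2600, 40–59=8865, 60–79=7535, 80+=11744

3050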